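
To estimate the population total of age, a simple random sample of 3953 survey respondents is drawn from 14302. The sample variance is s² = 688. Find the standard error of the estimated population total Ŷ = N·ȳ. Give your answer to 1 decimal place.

5075.5

Var(Ŷ) = N²·Var(ȳ) = N²·(1 − n/N)·s²/n.
f = 3953/14302 = 0.27639491; Var(ȳ) = 0.72360509·688/3953 = 0.12593987.
Var(Ŷ) = 14302² · 0.12593987 = 2.5760648 × 10^7.
SE(Ŷ) = √(2.5760648 × 10^7) = 5075.5.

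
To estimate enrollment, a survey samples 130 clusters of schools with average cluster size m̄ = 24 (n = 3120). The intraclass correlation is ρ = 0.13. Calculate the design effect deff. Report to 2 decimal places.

3.99

deff = 1 + (24 − 1)·0.13 = 1 + 2.99 = 3.99.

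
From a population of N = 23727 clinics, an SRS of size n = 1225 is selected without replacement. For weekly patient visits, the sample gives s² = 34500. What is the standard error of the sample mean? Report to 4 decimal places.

5.1681

Under SRS without replacement, Var(ȳ) = (1 − f)·s²/n with f = n/N = 1225/23727 = 0.05162895.
Var(ȳ) = (1 − 0.05162895)·34500/1225 = 0.94837105·28.163265 = 26.709226.
SE(ȳ) = √(26.709226) = 5.1681.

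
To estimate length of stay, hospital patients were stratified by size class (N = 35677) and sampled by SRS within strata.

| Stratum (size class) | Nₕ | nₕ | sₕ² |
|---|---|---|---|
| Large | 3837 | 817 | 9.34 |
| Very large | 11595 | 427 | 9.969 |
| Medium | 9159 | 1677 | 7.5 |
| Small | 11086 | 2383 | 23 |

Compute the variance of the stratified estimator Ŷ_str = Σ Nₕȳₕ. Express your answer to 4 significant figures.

4.393 × 10^6

Var(Ŷ_str) = Σₕ Nₕ²(1 − fₕ)sₕ²/nₕ.
Large: 3837²·(1 − 817/3837)·9.34/817 = 132471.84.
Very large: 11595²·(1 − 427/11595)·9.969/427 = 3.0232209 × 10^6.
Medium: 9159²·(1 − 1677/9159)·7.5/1677 = 306474.23.
Small: 11086²·(1 − 2383/11086)·23/2383 = 931210.04.
Sum = 4.393377 × 10^6.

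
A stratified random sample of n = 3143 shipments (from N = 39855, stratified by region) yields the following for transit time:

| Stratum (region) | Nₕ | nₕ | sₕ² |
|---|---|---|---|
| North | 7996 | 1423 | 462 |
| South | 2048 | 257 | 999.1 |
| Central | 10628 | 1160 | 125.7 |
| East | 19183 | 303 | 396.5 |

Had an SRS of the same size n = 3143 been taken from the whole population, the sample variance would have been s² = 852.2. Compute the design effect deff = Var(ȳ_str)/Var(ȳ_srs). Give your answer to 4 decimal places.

1.3011

Var(ȳ_str) = Σ Wₕ²(1−fₕ)sₕ²/nₕ with Wₕ = Nₕ/39855:
  North: (7996/39855)²·(1−1423/7996)·462/1423 = 0.010742562
  South: (2048/39855)²·(1−257/2048)·999.1/257 = 0.0089770935
  Central: (10628/39855)²·(1−1160/10628)·125.7/1160 = 0.0068646983
  East: (19183/39855)²·(1−303/19183)·396.5/303 = 0.29836883
  → Var(ȳ_str) = 0.32495318.
Var(ȳ_srs) = (1 − 3143/39855)·852.2/3143 = 0.24975971.
deff = 0.32495318 / 0.24975971 = 1.3011.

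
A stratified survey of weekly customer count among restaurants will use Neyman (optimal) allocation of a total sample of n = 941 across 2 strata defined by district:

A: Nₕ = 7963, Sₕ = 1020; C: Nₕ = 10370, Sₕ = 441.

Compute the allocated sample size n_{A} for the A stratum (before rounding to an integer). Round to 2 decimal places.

602.03

Neyman allocation: nₕ = n·NₕSₕ / Σⱼ NⱼSⱼ.
Σ NⱼSⱼ = 7963·1020 + 10370·441 = 1.269543 × 10^7.
n_{A} = 941·7963·1020 / (1.269543 × 10^7) = 602.03.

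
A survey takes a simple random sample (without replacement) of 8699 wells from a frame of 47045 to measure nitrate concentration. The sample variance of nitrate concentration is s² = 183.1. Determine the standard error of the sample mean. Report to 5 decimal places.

Under SRS without replacement, Var(ȳ) = (1 − f)·s²/n with f = n/N = 8699/47045 = 0.18490807.
Var(ȳ) = (1 − 0.18490807)·183.1/8699 = 0.81509193·0.021048396 = 0.017156378.
SE(ȳ) = √(0.017156378) = 0.13098.

0.13098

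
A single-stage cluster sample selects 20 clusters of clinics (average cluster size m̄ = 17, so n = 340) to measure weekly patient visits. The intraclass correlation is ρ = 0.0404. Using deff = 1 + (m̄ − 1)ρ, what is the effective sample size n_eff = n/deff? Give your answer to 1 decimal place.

206.5

deff = 1 + (17 − 1)·0.0404 = 1 + 0.6464 = 1.6464.
n_eff = 340 / 1.6464 = 206.5.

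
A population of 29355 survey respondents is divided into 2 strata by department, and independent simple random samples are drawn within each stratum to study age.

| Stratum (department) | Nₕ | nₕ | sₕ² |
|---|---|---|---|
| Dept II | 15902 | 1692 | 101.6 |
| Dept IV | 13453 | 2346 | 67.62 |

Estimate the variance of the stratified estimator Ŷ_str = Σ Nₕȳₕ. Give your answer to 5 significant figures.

1.7876 × 10^7

Var(Ŷ_str) = Σₕ Nₕ²(1 − fₕ)sₕ²/nₕ.
Dept II: 15902²·(1 − 1692/15902)·101.6/1692 = 1.3568729 × 10^7.
Dept IV: 13453²·(1 − 2346/13453)·67.62/2346 = 4.306883 × 10^6.
Sum = 1.7875612 × 10^7.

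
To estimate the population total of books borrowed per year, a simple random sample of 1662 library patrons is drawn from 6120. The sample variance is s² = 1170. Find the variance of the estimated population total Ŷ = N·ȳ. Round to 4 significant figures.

1.921 × 10^7

Var(Ŷ) = N²·Var(ȳ) = N²·(1 − n/N)·s²/n.
f = 1662/6120 = 0.27156863; Var(ȳ) = 0.72843137·1170/1662 = 0.51279465.
Var(Ŷ) = 6120² · 0.51279465 = 1.9206416 × 10^7.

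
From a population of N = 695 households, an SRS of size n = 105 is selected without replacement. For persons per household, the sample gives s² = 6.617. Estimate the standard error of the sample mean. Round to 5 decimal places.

Under SRS without replacement, Var(ȳ) = (1 − f)·s²/n with f = n/N = 105/695 = 0.15107914.
Var(ȳ) = (1 − 0.15107914)·6.617/105 = 0.84892086·0.063019048 = 0.053498184.
SE(ȳ) = √(0.053498184) = 0.23130.

0.23130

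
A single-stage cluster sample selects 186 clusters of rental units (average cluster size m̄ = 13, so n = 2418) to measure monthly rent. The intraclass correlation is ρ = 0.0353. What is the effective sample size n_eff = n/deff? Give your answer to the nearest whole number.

1699

deff = 1 + (13 − 1)·0.0353 = 1 + 0.4236 = 1.4236.
n_eff = 2418 / 1.4236 = 1699.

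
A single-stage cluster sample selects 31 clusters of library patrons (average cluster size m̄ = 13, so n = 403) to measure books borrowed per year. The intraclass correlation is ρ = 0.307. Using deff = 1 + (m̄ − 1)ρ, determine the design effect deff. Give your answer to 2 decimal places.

deff = 1 + (13 − 1)·0.307 = 1 + 3.684 = 4.684.

4.68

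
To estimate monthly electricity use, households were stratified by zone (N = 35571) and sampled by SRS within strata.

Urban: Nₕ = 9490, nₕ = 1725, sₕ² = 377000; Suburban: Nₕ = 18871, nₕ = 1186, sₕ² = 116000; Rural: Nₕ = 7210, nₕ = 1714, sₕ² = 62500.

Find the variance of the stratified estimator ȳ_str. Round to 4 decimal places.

39.6679

Var(ȳ_str) = Σₕ Wₕ²(1 − fₕ)sₕ²/nₕ with Wₕ = Nₕ/N, N = 35571.
Urban: Wₕ = 0.26679036; term = 0.26679036²·(1 − 0.18177028)·377000/1725 = 12.728223.
Suburban: Wₕ = 0.53051643; term = 0.53051643²·(1 − 0.06284776)·116000/1186 = 25.797708.
Rural: Wₕ = 0.20269321; term = 0.20269321²·(1 − 0.23772538)·62500/1714 = 1.1419814.
Sum = 39.667912.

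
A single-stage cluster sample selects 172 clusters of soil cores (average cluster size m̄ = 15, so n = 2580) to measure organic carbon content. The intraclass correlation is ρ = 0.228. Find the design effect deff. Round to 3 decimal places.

4.192

deff = 1 + (15 − 1)·0.228 = 1 + 3.192 = 4.192.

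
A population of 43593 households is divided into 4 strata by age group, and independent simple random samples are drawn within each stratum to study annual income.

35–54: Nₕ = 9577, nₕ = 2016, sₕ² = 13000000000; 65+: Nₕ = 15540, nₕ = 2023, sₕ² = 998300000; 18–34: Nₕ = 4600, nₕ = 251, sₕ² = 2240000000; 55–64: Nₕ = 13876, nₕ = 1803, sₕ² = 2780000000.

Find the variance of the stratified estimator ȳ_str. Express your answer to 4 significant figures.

Var(ȳ_str) = Σₕ Wₕ²(1 − fₕ)sₕ²/nₕ with Wₕ = Nₕ/N, N = 43593.
35–54: Wₕ = 0.21969123; term = 0.21969123²·(1 − 0.21050433)·13000000000/2016 = 245712.94.
65+: Wₕ = 0.35647925; term = 0.35647925²·(1 − 0.13018018)·998300000/2023 = 54546.012.
18–34: Wₕ = 0.10552153; term = 0.10552153²·(1 − 0.05456522)·2240000000/251 = 93948.104.
55–64: Wₕ = 0.31830799; term = 0.31830799²·(1 − 0.12993658)·2780000000/1803 = 135923.66.
Sum = 530130.72.

530100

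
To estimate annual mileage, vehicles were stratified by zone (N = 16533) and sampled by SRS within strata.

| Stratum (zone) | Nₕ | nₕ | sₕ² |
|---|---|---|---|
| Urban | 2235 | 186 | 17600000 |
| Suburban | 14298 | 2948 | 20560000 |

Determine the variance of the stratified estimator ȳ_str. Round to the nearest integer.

Var(ȳ_str) = Σₕ Wₕ²(1 − fₕ)sₕ²/nₕ with Wₕ = Nₕ/N, N = 16533.
Urban: Wₕ = 0.13518418; term = 0.13518418²·(1 − 0.08322148)·17600000/186 = 1585.3161.
Suburban: Wₕ = 0.86481582; term = 0.86481582²·(1 − 0.20618268)·20560000/2948 = 4140.6017.
Sum = 5725.9178.

5726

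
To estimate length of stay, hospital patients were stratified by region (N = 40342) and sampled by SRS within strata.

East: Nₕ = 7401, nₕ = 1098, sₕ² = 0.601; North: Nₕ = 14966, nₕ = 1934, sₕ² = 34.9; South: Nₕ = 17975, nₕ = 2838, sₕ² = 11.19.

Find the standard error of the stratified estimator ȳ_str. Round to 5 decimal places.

0.05327

Var(ȳ_str) = Σₕ Wₕ²(1 − fₕ)sₕ²/nₕ with Wₕ = Nₕ/N, N = 40342.
East: Wₕ = 0.18345645; term = 0.18345645²·(1 − 0.14835833)·0.601/1098 = 1.568899 × 10^-5.
North: Wₕ = 0.37097814; term = 0.37097814²·(1 − 0.12922625)·34.9/1934 = 0.0021625737.
South: Wₕ = 0.44556542; term = 0.44556542²·(1 − 0.15788595)·11.19/2838 = 6.5919143 × 10^-4.
Sum = 0.0028374541.
SE = √(0.0028374541) = 0.05327.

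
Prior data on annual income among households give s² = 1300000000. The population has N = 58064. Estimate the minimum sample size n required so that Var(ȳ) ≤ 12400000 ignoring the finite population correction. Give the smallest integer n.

105

Without fpc, n₀ = s²/D = 1300000000/12400000 = 104.8387.
Rounding up, n = 105.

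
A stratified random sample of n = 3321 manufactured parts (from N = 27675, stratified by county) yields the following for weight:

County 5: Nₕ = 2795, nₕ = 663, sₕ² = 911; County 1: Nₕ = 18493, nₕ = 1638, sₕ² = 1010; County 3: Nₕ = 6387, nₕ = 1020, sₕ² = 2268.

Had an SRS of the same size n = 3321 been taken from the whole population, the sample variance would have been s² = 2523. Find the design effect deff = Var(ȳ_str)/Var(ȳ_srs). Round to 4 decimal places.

0.5402

Var(ȳ_str) = Σ Wₕ²(1−fₕ)sₕ²/nₕ with Wₕ = Nₕ/27675:
  County 5: (2795/27675)²·(1−663/2795)·911/663 = 0.010690514
  County 1: (18493/27675)²·(1−1638/18493)·1010/1638 = 0.2509391
  County 3: (6387/27675)²·(1−1020/6387)·2268/1020 = 0.099516738
  → Var(ȳ_str) = 0.36114635.
Var(ȳ_srs) = (1 − 3321/27675)·2523/3321 = 0.66854562.
deff = 0.36114635 / 0.66854562 = 0.5402.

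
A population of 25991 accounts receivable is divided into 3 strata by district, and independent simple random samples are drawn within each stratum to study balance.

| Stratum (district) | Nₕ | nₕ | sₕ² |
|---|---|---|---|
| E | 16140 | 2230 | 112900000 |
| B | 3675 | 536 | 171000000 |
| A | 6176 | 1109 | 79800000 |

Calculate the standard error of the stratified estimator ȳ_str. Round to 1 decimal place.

160.0

Var(ȳ_str) = Σₕ Wₕ²(1 − fₕ)sₕ²/nₕ with Wₕ = Nₕ/N, N = 25991.
E: Wₕ = 0.62098419; term = 0.62098419²·(1 − 0.13816605)·112900000/2230 = 16825.724.
B: Wₕ = 0.14139510; term = 0.14139510²·(1 − 0.14585034)·171000000/536 = 5447.9611.
A: Wₕ = 0.23762071; term = 0.23762071²·(1 − 0.17956606)·79800000/1109 = 3333.3703.
Sum = 25607.055.
SE = √(25607.055) = 160.0.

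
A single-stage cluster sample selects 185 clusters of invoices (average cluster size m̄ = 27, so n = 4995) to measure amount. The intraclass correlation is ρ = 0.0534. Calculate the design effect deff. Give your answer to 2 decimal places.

2.39

deff = 1 + (27 − 1)·0.0534 = 1 + 1.3884 = 2.3884.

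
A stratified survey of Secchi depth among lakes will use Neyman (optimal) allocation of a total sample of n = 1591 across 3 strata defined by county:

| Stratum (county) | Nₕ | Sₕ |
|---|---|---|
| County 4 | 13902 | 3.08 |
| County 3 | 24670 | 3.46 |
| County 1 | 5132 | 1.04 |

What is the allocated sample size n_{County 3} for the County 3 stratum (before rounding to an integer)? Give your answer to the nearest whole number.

Neyman allocation: nₕ = n·NₕSₕ / Σⱼ NⱼSⱼ.
Σ NⱼSⱼ = 13902·3.08 + 24670·3.46 + 5132·1.04 = 133513.64.
n_{County 3} = 1591·24670·3.46 / 133513.64 = 1017.

1017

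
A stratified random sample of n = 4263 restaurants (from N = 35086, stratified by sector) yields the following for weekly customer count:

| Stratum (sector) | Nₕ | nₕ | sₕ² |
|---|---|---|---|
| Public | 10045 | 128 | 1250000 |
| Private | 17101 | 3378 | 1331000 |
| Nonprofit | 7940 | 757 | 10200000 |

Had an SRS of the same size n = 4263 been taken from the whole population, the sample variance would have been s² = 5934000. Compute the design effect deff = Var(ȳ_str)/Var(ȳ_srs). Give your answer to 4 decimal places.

Var(ȳ_str) = Σ Wₕ²(1−fₕ)sₕ²/nₕ with Wₕ = Nₕ/35086:
  Public: (10045/35086)²·(1−128/10045)·1250000/128 = 790.2465
  Private: (17101/35086)²·(1−3378/17101)·1331000/3378 = 75.114064
  Nonprofit: (7940/35086)²·(1−757/7940)·10200000/757 = 624.25631
  → Var(ȳ_str) = 1489.6169.
Var(ȳ_srs) = (1 − 4263/35086)·5934000/4263 = 1222.8502.
deff = 1489.6169 / 1222.8502 = 1.2182.

1.2182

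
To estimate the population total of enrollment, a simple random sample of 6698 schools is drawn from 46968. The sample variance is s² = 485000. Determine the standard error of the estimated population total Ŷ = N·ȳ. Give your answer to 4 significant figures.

Var(Ŷ) = N²·Var(ȳ) = N²·(1 − n/N)·s²/n.
f = 6698/46968 = 0.14260773; Var(ȳ) = 0.85739227·485000/6698 = 62.083495.
Var(Ŷ) = 46968² · 62.083495 = 1.3695576 × 10^11.
SE(Ŷ) = √(1.3695576 × 10^11) = 370100.

370100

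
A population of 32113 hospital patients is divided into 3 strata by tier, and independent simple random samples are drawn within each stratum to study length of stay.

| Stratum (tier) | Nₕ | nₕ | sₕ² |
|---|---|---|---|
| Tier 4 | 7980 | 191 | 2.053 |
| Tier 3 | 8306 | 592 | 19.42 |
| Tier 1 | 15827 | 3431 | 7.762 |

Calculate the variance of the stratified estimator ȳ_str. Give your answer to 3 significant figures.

Var(ȳ_str) = Σₕ Wₕ²(1 − fₕ)sₕ²/nₕ with Wₕ = Nₕ/N, N = 32113.
Tier 4: Wₕ = 0.24849749; term = 0.24849749²·(1 − 0.02393484)·2.053/191 = 6.478559 × 10^-4.
Tier 3: Wₕ = 0.25864915; term = 0.25864915²·(1 − 0.07127378)·19.42/592 = 0.0020381555.
Tier 1: Wₕ = 0.49285336; term = 0.49285336²·(1 − 0.21678145)·7.762/3431 = 4.3039908 × 10^-4.
Sum = 0.0031164105.

0.00312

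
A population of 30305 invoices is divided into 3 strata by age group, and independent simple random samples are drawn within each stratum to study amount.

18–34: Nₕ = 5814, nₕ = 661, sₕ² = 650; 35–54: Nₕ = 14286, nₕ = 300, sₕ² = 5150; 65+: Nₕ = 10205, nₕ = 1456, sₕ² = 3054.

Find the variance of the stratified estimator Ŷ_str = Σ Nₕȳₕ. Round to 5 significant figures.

Var(Ŷ_str) = Σₕ Nₕ²(1 − fₕ)sₕ²/nₕ.
18–34: 5814²·(1 − 661/5814)·650/661 = 2.9460972 × 10^7.
35–54: 14286²·(1 − 300/14286)·5150/300 = 3.4299686 × 10^9.
65+: 10205²·(1 − 1456/10205)·3054/1456 = 1.8727469 × 10^8.
Sum = 3.6467043 × 10^9.

3.6467 × 10^9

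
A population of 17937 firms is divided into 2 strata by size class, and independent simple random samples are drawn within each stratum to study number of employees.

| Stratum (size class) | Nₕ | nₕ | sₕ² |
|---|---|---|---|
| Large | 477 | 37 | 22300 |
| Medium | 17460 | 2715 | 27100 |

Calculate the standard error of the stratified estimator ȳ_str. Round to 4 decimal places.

2.8949

Var(ȳ_str) = Σₕ Wₕ²(1 − fₕ)sₕ²/nₕ with Wₕ = Nₕ/N, N = 17937.
Large: Wₕ = 0.02659308; term = 0.02659308²·(1 − 0.07756813)·22300/37 = 0.39316475.
Medium: Wₕ = 0.97340692; term = 0.97340692²·(1 − 0.15549828)·27100/2715 = 7.9870951.
Sum = 8.3802599.
SE = √(8.3802599) = 2.8949.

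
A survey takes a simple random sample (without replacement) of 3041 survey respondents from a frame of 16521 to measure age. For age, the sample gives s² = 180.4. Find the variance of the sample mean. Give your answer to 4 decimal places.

0.0484

Under SRS without replacement, Var(ȳ) = (1 − f)·s²/n with f = n/N = 3041/16521 = 0.18406876.
Var(ȳ) = (1 − 0.18406876)·180.4/3041 = 0.81593124·0.059322591 = 0.048403155.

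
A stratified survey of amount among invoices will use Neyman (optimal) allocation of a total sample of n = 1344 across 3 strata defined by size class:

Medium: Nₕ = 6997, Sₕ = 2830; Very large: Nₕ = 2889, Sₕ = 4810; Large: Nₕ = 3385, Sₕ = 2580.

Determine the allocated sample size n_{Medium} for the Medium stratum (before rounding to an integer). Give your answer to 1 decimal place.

Neyman allocation: nₕ = n·NₕSₕ / Σⱼ NⱼSⱼ.
Σ NⱼSⱼ = 6997·2830 + 2889·4810 + 3385·2580 = 4.24309 × 10^7.
n_{Medium} = 1344·6997·2830 / (4.24309 × 10^7) = 627.2.

627.2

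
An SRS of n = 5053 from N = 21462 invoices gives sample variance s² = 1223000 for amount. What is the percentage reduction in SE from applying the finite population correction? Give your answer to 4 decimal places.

f = n/N = 5053/21462 = 0.23543938.
SE_no-fpc = √(s²/n) = 15.557456; SE_fpc = √((1−f)s²/n) = 13.603308.
Ratio = √(1−f) = 0.87439157. Reduction = 100·(1 − 0.87439157) = 12.5608%.

12.5608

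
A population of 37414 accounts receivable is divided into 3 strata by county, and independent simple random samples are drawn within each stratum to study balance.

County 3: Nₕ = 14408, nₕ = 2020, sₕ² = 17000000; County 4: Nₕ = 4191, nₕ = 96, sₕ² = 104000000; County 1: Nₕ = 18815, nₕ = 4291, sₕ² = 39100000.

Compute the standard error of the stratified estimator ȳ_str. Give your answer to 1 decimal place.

127.0

Var(ȳ_str) = Σₕ Wₕ²(1 − fₕ)sₕ²/nₕ with Wₕ = Nₕ/N, N = 37414.
County 3: Wₕ = 0.38509649; term = 0.38509649²·(1 − 0.14019989)·17000000/2020 = 1073.0851.
County 4: Wₕ = 0.11201689; term = 0.11201689²·(1 − 0.02290623)·104000000/96 = 13282.059.
County 1: Wₕ = 0.50288662; term = 0.50288662²·(1 − 0.22806272)·39100000/4291 = 1778.8545.
Sum = 16133.999.
SE = √(16133.999) = 127.0.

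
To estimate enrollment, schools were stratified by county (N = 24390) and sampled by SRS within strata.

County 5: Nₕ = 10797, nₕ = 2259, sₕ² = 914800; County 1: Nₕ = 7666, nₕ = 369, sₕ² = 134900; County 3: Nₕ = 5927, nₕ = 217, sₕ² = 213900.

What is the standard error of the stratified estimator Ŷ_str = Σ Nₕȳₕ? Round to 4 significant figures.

Var(Ŷ_str) = Σₕ Nₕ²(1 − fₕ)sₕ²/nₕ.
County 5: 10797²·(1 − 2259/10797)·914800/2259 = 3.7330962 × 10^10.
County 1: 7666²·(1 − 369/7666)·134900/369 = 2.0450256 × 10^10.
County 3: 5927²·(1 − 217/5927)·213900/217 = 3.3359696 × 10^10.
Sum = 9.1140914 × 10^10.
SE = √(9.1140914 × 10^10) = 301900.

301900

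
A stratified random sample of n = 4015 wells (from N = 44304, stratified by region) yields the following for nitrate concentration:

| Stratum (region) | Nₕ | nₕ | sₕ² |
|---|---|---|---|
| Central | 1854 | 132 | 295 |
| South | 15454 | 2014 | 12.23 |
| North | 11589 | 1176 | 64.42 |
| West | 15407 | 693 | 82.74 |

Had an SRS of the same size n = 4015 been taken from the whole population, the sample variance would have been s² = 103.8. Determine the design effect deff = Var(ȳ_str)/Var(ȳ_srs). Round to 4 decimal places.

0.9117

Var(ȳ_str) = Σ Wₕ²(1−fₕ)sₕ²/nₕ with Wₕ = Nₕ/44304:
  Central: (1854/44304)²·(1−132/1854)·295/132 = 0.0036350056
  South: (15454/44304)²·(1−2014/15454)·12.23/2014 = 6.4257125 × 10^-4
  North: (11589/44304)²·(1−1176/11589)·64.42/1176 = 0.0033678237
  West: (15407/44304)²·(1−693/15407)·82.74/693 = 0.013789396
  → Var(ȳ_str) = 0.021434797.
Var(ȳ_srs) = (1 − 4015/44304)·103.8/4015 = 0.023510147.
deff = 0.021434797 / 0.023510147 = 0.9117.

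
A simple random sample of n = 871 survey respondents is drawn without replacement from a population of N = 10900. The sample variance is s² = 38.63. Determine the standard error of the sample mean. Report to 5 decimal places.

Under SRS without replacement, Var(ȳ) = (1 − f)·s²/n with f = n/N = 871/10900 = 0.07990826.
Var(ȳ) = (1 − 0.07990826)·38.63/871 = 0.92009174·0.04435132 = 0.040807284.
SE(ȳ) = √(0.040807284) = 0.20201.

0.20201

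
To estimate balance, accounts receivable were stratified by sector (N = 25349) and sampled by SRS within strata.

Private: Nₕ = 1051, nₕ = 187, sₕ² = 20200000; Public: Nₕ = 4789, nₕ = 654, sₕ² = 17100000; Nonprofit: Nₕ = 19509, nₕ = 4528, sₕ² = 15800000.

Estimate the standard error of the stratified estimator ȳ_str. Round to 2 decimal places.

Var(ȳ_str) = Σₕ Wₕ²(1 − fₕ)sₕ²/nₕ with Wₕ = Nₕ/N, N = 25349.
Private: Wₕ = 0.04146120; term = 0.04146120²·(1 − 0.17792578)·20200000/187 = 152.65272.
Public: Wₕ = 0.18892264; term = 0.18892264²·(1 − 0.13656296)·17100000/654 = 805.78105.
Nonprofit: Wₕ = 0.76961616; term = 0.76961616²·(1 − 0.23209801)·15800000/4528 = 1587.1019.
Sum = 2545.5357.
SE = √(2545.5357) = 50.45.

50.45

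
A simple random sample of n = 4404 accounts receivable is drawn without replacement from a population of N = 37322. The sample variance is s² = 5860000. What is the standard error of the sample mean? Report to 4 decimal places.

34.2578

Under SRS without replacement, Var(ȳ) = (1 − f)·s²/n with f = n/N = 4404/37322 = 0.11800011.
Var(ȳ) = (1 − 0.11800011)·5860000/4404 = 0.88199989·1330.6085 = 1173.5966.
SE(ȳ) = √(1173.5966) = 34.2578.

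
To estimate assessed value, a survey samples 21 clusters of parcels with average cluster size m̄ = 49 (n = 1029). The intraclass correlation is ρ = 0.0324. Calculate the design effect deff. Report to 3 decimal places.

2.555

deff = 1 + (49 − 1)·0.0324 = 1 + 1.5552 = 2.5552.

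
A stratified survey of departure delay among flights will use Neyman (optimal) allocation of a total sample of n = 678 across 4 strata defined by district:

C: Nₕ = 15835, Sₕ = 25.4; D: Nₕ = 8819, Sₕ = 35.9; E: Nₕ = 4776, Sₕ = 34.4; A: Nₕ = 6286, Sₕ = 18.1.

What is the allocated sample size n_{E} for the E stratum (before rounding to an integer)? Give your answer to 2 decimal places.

Neyman allocation: nₕ = n·NₕSₕ / Σⱼ NⱼSⱼ.
Σ NⱼSⱼ = 15835·25.4 + 8819·35.9 + 4776·34.4 + 6286·18.1 = 996882.1.
n_{E} = 678·4776·34.4 / 996882.1 = 111.74.

111.74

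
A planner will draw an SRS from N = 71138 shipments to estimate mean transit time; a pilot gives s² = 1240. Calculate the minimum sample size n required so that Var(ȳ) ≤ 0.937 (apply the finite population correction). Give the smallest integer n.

1300

Without fpc, n₀ = s²/D = 1240/0.937 = 1323.3725.
With fpc, (1 − n/N)·s²/n ≤ D requires n ≥ n₀/(1 + n₀/N) = 1323.3725/(1 + 1323.3725/71138) = 1299.2036.
Rounding up, n = 1300.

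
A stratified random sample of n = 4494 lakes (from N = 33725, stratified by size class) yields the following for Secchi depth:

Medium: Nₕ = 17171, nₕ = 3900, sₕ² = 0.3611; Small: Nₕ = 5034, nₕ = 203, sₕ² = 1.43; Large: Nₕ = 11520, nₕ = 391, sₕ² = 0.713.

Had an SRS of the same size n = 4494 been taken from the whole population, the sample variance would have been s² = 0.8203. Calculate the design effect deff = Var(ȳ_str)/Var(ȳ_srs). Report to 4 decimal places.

Var(ȳ_str) = Σ Wₕ²(1−fₕ)sₕ²/nₕ with Wₕ = Nₕ/33725:
  Medium: (17171/33725)²·(1−3900/17171)·0.3611/3900 = 1.855061 × 10^-5
  Small: (5034/33725)²·(1−203/5034)·1.43/203 = 1.5062128 × 10^-4
  Large: (11520/33725)²·(1−391/11520)·0.713/391 = 2.0555 × 10^-4
  → Var(ȳ_str) = 3.7472189 × 10^-4.
Var(ȳ_srs) = (1 − 4494/33725)·0.8203/4494 = 1.5820906 × 10^-4.
deff = (3.7472189 × 10^-4) / (1.5820906 × 10^-4) = 2.3685.

2.3685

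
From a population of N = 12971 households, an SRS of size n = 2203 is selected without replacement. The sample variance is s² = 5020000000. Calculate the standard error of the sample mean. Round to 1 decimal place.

Under SRS without replacement, Var(ȳ) = (1 − f)·s²/n with f = n/N = 2203/12971 = 0.16984041.
Var(ȳ) = (1 − 0.16984041)·5020000000/2203 = 0.83015959·2.2787108 × 10^6 = 1.8916937 × 10^6.
SE(ȳ) = √(1.8916937 × 10^6) = 1375.4.

1375.4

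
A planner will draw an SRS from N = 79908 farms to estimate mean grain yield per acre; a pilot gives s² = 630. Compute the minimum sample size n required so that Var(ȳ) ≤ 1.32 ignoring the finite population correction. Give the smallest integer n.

478

Without fpc, n₀ = s²/D = 630/1.32 = 477.2727.
Rounding up, n = 478.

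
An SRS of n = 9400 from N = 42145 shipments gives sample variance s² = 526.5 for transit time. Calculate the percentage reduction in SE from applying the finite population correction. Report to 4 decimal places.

11.8546

f = n/N = 9400/42145 = 0.22303951.
SE_no-fpc = √(s²/n) = 0.23666567; SE_fpc = √((1−f)s²/n) = 0.20860981.
Ratio = √(1−f) = 0.88145363. Reduction = 100·(1 − 0.88145363) = 11.8546%.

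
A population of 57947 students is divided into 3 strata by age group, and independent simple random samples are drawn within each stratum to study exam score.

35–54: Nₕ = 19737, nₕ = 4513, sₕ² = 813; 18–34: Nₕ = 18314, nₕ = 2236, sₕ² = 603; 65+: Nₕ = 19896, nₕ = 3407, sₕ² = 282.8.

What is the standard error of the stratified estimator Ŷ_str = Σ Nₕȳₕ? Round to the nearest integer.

Var(Ŷ_str) = Σₕ Nₕ²(1 − fₕ)sₕ²/nₕ.
35–54: 19737²·(1 − 4513/19737)·813/4513 = 5.4129639 × 10^7.
18–34: 18314²·(1 − 2236/18314)·603/2236 = 7.9407358 × 10^7.
65+: 19896²·(1 − 3407/19896)·282.8/3407 = 2.7231236 × 10^7.
Sum = 1.6076823 × 10^8.
SE = √(1.6076823 × 10^8) = 12679.

12679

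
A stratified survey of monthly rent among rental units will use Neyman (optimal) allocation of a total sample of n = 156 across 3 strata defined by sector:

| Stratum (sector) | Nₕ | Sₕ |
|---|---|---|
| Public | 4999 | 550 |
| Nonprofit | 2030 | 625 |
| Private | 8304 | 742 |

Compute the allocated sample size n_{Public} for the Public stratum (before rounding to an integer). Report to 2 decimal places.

42.13

Neyman allocation: nₕ = n·NₕSₕ / Σⱼ NⱼSⱼ.
Σ NⱼSⱼ = 4999·550 + 2030·625 + 8304·742 = 1.0179768 × 10^7.
n_{Public} = 156·4999·550 / (1.0179768 × 10^7) = 42.13.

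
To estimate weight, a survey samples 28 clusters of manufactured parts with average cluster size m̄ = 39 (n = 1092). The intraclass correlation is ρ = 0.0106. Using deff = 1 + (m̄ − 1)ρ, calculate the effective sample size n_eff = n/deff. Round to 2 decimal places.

deff = 1 + (39 − 1)·0.0106 = 1 + 0.4028 = 1.4028.
n_eff = 1092 / 1.4028 = 778.44.

778.44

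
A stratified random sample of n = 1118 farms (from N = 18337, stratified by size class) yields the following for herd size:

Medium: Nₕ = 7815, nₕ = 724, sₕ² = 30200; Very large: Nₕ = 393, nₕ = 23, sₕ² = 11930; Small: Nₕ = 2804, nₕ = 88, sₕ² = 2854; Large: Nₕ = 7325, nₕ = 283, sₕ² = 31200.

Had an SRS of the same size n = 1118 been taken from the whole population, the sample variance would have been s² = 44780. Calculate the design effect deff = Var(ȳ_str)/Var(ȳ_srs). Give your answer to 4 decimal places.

0.6579

Var(ȳ_str) = Σ Wₕ²(1−fₕ)sₕ²/nₕ with Wₕ = Nₕ/18337:
  Medium: (7815/18337)²·(1−724/7815)·30200/724 = 6.8746133
  Very large: (393/18337)²·(1−23/393)·11930/23 = 0.22431087
  Small: (2804/18337)²·(1−88/2804)·2854/88 = 0.73455193
  Large: (7325/18337)²·(1−283/7325)·31200/283 = 16.912789
  → Var(ȳ_str) = 24.746265.
Var(ȳ_srs) = (1 − 1118/18337)·44780/1118 = 37.61161.
deff = 24.746265 / 37.61161 = 0.6579.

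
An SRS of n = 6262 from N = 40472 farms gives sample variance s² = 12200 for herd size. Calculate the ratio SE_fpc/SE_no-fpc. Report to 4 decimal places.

0.9194

f = n/N = 6262/40472 = 0.15472425.
SE_no-fpc = √(s²/n) = 1.3958006; SE_fpc = √((1−f)s²/n) = 1.2832834.
Ratio = √(1−f) = 0.91938879.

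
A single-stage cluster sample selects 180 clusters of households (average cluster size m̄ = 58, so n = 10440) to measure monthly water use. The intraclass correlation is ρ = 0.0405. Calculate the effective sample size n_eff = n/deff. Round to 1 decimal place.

3155.5

deff = 1 + (58 − 1)·0.0405 = 1 + 2.3085 = 3.3085.
n_eff = 10440 / 3.3085 = 3155.5.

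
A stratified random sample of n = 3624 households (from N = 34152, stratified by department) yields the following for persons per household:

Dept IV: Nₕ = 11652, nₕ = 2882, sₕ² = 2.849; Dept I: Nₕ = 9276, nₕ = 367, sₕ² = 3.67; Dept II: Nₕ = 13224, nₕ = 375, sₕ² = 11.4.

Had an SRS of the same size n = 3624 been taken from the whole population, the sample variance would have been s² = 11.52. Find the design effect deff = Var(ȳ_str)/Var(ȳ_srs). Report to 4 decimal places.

Var(ȳ_str) = Σ Wₕ²(1−fₕ)sₕ²/nₕ with Wₕ = Nₕ/34152:
  Dept IV: (11652/34152)²·(1−2882/11652)·2.849/2882 = 8.6609645 × 10^-5
  Dept I: (9276/34152)²·(1−367/9276)·3.67/367 = 7.0852865 × 10^-4
  Dept II: (13224/34152)²·(1−375/13224)·11.4/375 = 0.0044286715
  → Var(ȳ_str) = 0.0052238098.
Var(ȳ_srs) = (1 − 3624/34152)·11.52/3624 = 0.0028414924.
deff = 0.0052238098 / 0.0028414924 = 1.8384.

1.8384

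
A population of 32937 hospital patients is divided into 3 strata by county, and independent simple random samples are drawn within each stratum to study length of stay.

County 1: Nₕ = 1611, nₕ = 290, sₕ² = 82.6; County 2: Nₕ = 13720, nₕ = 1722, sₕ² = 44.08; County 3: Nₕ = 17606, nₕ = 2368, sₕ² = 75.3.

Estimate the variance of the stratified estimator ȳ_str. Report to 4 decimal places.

Var(ȳ_str) = Σₕ Wₕ²(1 − fₕ)sₕ²/nₕ with Wₕ = Nₕ/N, N = 32937.
County 1: Wₕ = 0.04891156; term = 0.04891156²·(1 − 0.18001241)·82.6/290 = 5.587433 × 10^-4.
County 2: Wₕ = 0.41655281; term = 0.41655281²·(1 − 0.12551020)·44.08/1722 = 0.0038842156.
County 3: Wₕ = 0.53453563; term = 0.53453563²·(1 − 0.13449960)·75.3/2368 = 0.0078638255.
Sum = 0.012306784.

0.0123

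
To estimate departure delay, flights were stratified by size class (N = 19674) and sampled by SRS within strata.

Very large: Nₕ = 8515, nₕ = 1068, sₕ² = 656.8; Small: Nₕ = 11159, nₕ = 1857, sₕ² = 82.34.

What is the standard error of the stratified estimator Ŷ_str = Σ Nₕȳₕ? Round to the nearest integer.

6603

Var(Ŷ_str) = Σₕ Nₕ²(1 − fₕ)sₕ²/nₕ.
Very large: 8515²·(1 − 1068/8515)·656.8/1068 = 3.8996704 × 10^7.
Small: 11159²·(1 − 1857/11159)·82.34/1857 = 4.6025718 × 10^6.
Sum = 4.3599276 × 10^7.
SE = √(4.3599276 × 10^7) = 6603.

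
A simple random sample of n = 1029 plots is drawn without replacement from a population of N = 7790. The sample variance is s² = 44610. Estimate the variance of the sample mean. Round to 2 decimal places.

37.63

Under SRS without replacement, Var(ȳ) = (1 − f)·s²/n with f = n/N = 1029/7790 = 0.13209243.
Var(ȳ) = (1 − 0.13209243)·44610/1029 = 0.86790757·43.35277 = 37.626197.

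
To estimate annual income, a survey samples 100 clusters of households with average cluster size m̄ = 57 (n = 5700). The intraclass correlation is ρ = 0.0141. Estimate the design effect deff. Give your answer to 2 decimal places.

1.79

deff = 1 + (57 − 1)·0.0141 = 1 + 0.7896 = 1.7896.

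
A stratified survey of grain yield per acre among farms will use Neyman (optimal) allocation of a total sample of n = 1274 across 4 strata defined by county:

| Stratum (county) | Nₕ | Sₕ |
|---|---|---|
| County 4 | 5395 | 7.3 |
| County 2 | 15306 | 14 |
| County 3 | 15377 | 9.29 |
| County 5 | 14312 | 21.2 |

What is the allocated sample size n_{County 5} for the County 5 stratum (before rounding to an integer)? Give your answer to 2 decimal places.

Neyman allocation: nₕ = n·NₕSₕ / Σⱼ NⱼSⱼ.
Σ NⱼSⱼ = 5395·7.3 + 15306·14 + 15377·9.29 + 14312·21.2 = 699934.23.
n_{County 5} = 1274·14312·21.2 / 699934.23 = 552.27.

552.27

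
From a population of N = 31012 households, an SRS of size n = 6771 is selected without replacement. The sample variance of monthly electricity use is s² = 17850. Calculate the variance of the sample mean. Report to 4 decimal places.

Under SRS without replacement, Var(ȳ) = (1 − f)·s²/n with f = n/N = 6771/31012 = 0.21833484.
Var(ȳ) = (1 − 0.21833484)·17850/6771 = 0.78166516·2.6362428 = 2.0606592.

2.0607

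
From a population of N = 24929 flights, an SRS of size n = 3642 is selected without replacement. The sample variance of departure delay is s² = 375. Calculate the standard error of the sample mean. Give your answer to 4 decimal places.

Under SRS without replacement, Var(ȳ) = (1 − f)·s²/n with f = n/N = 3642/24929 = 0.14609491.
Var(ȳ) = (1 − 0.14609491)·375/3642 = 0.85390509·0.1029654 = 0.087922682.
SE(ȳ) = √(0.087922682) = 0.2965.

0.2965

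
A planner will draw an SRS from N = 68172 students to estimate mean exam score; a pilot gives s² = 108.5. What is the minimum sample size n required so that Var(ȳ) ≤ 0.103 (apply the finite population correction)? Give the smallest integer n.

1038

Without fpc, n₀ = s²/D = 108.5/0.103 = 1053.3981.
With fpc, (1 − n/N)·s²/n ≤ D requires n ≥ n₀/(1 + n₀/N) = 1053.3981/(1 + 1053.3981/68172) = 1037.3686.
Rounding up, n = 1038.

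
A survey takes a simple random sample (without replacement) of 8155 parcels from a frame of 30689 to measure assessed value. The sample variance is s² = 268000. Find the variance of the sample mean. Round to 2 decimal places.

Under SRS without replacement, Var(ȳ) = (1 − f)·s²/n with f = n/N = 8155/30689 = 0.26573039.
Var(ȳ) = (1 − 0.26573039)·268000/8155 = 0.73426961·32.863274 = 24.130503.

24.13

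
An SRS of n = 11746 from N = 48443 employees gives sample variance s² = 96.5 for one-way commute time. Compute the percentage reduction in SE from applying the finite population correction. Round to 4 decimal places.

f = n/N = 11746/48443 = 0.24247053.
SE_no-fpc = √(s²/n) = 0.090639742; SE_fpc = √((1−f)s²/n) = 0.078889358.
Ratio = √(1−f) = 0.87036169. Reduction = 100·(1 − 0.87036169) = 12.9638%.

12.9638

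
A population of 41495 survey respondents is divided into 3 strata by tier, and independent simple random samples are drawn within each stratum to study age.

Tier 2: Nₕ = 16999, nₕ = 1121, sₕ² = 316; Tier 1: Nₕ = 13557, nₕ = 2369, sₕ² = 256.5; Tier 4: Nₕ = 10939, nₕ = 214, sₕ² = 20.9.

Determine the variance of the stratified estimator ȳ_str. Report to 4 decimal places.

0.0604

Var(ȳ_str) = Σₕ Wₕ²(1 − fₕ)sₕ²/nₕ with Wₕ = Nₕ/N, N = 41495.
Tier 2: Wₕ = 0.40966381; term = 0.40966381²·(1 − 0.06594506)·316/1121 = 0.044188484.
Tier 1: Wₕ = 0.32671406; term = 0.32671406²·(1 − 0.17474367)·256.5/2369 = 0.0095377695.
Tier 4: Wₕ = 0.26362212; term = 0.26362212²·(1 − 0.01956303)·20.9/214 = 0.0066545072.
Sum = 0.060380761.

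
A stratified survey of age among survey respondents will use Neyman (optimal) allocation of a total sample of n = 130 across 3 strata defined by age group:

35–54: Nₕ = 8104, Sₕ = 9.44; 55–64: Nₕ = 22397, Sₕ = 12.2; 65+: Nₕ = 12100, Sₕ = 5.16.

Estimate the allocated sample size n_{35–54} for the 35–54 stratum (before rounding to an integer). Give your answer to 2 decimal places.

Neyman allocation: nₕ = n·NₕSₕ / Σⱼ NⱼSⱼ.
Σ NⱼSⱼ = 8104·9.44 + 22397·12.2 + 12100·5.16 = 412181.16.
n_{35–54} = 130·8104·9.44 / 412181.16 = 24.13.

24.13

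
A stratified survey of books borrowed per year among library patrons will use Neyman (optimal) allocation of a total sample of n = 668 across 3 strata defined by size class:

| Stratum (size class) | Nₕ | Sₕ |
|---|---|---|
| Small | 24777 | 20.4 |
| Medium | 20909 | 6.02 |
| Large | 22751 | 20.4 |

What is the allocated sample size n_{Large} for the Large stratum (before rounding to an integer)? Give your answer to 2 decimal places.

Neyman allocation: nₕ = n·NₕSₕ / Σⱼ NⱼSⱼ.
Σ NⱼSⱼ = 24777·20.4 + 20909·6.02 + 22751·20.4 = 1.0954434 × 10^6.
n_{Large} = 668·22751·20.4 / (1.0954434 × 10^6) = 283.02.

283.02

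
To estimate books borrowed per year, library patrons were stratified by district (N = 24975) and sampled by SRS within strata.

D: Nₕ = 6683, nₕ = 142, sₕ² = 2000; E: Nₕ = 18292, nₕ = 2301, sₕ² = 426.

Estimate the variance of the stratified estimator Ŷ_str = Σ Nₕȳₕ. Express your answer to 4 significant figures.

6.698 × 10^8

Var(Ŷ_str) = Σₕ Nₕ²(1 − fₕ)sₕ²/nₕ.
D: 6683²·(1 − 142/6683)·2000/142 = 6.1568314 × 10^8.
E: 18292²·(1 − 2301/18292)·426/2301 = 5.4153907 × 10^7.
Sum = 6.6983705 × 10^8.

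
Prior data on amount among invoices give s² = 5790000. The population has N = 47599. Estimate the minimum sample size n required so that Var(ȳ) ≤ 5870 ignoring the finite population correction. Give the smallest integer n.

987

Without fpc, n₀ = s²/D = 5790000/5870 = 986.3714.
Rounding up, n = 987.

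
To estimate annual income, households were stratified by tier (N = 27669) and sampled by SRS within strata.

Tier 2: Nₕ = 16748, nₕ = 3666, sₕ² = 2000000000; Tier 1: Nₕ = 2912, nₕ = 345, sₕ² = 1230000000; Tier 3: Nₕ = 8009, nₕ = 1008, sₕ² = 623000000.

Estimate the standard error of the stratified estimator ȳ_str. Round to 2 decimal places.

486.01

Var(ȳ_str) = Σₕ Wₕ²(1 − fₕ)sₕ²/nₕ with Wₕ = Nₕ/N, N = 27669.
Tier 2: Wₕ = 0.60529835; term = 0.60529835²·(1 − 0.21889181)·2000000000/3666 = 156130.48.
Tier 1: Wₕ = 0.10524414; term = 0.10524414²·(1 − 0.11847527)·1230000000/345 = 34810.986.
Tier 3: Wₕ = 0.28945752; term = 0.28945752²·(1 − 0.12585841)·623000000/1008 = 45266.713.
Sum = 236208.18.
SE = √(236208.18) = 486.01.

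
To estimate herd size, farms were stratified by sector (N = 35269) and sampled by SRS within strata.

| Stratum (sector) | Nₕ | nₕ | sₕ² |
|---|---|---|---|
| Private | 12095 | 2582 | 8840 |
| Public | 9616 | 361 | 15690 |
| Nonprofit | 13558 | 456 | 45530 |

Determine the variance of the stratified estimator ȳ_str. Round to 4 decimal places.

17.6850

Var(ȳ_str) = Σₕ Wₕ²(1 − fₕ)sₕ²/nₕ with Wₕ = Nₕ/N, N = 35269.
Private: Wₕ = 0.34293572; term = 0.34293572²·(1 − 0.21347664)·8840/2582 = 0.31668909.
Public: Wₕ = 0.27264737; term = 0.27264737²·(1 − 0.03754160)·15690/361 = 3.1095699.
Nonprofit: Wₕ = 0.38441691; term = 0.38441691²·(1 − 0.03363328)·45530/456 = 14.258694.
Sum = 17.684953.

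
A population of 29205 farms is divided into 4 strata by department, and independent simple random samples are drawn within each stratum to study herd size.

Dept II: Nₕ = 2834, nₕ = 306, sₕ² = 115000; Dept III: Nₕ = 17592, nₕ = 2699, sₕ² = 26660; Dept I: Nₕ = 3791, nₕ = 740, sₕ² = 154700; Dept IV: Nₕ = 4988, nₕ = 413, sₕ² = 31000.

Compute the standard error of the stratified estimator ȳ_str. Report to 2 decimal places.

Var(ȳ_str) = Σₕ Wₕ²(1 − fₕ)sₕ²/nₕ with Wₕ = Nₕ/N, N = 29205.
Dept II: Wₕ = 0.09703818; term = 0.09703818²·(1 − 0.10797459)·115000/306 = 3.1567407.
Dept III: Wₕ = 0.60236261; term = 0.60236261²·(1 − 0.15342201)·26660/2699 = 3.0341723.
Dept I: Wₕ = 0.12980654; term = 0.12980654²·(1 − 0.19519916)·154700/740 = 2.8349158.
Dept IV: Wₕ = 0.17079267; term = 0.17079267²·(1 − 0.08279872)·31000/413 = 2.0082361.
Sum = 11.034065.
SE = √(11.034065) = 3.32.

3.32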